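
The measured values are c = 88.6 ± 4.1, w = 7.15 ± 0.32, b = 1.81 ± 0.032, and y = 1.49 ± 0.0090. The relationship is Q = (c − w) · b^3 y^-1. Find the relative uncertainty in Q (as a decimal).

0.0735

Let u = c − w = 81.4. δu = √(δc² + δw²) = √(16.8 + 0.102) = 4.11, so δu/u = 0.0505.
Q is then a monomial in u, b, y:
δQ/Q = √((δu/u)² + (3·δb/b)² + (-1·δy/y)²) = √(0.00255 + 0.00281 + 3.65e-05) = 0.0735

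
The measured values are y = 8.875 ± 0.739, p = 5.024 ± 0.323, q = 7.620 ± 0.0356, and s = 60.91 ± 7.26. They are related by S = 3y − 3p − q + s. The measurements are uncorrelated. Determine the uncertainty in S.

Sums and differences: (δS)² = Σ (cᵢ δxᵢ)².
  (3·δy)² = 4.92;  (3·δp)² = 0.939;  (δq)² = 0.00127;  (δs)² = 52.7
δS = √(58.6) = 7.65

7.65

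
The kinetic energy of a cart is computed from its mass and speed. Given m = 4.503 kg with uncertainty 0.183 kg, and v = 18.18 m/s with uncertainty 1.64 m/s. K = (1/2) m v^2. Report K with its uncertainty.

Products/powers → add relative errors in quadrature, weighted by exponent:
  (1·δm/m)² = (1×0.0406)² = 0.00165;  (2·δv/v)² = (2×0.0902)² = 0.0326
δK/K = √(0.0342) = 0.185
K = 744.1 J, so δK = 0.185 × 744.1 = 138 J.

744.1 ± 138 J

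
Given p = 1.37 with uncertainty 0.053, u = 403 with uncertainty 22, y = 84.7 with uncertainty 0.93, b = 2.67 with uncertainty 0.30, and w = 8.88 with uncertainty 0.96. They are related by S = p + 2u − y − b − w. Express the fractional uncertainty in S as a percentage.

S is a linear combination, so absolute uncertainties add in quadrature:
  (δp)² = 0.00281;  (2·δu)² = 1940;  (δy)² = 0.865;  (δb)² = 0.0900;  (δw)² = 0.922
δS = √(1940) = 44.0
S = 711, so δS/S = 44.0/711 = 0.0619.

6.19%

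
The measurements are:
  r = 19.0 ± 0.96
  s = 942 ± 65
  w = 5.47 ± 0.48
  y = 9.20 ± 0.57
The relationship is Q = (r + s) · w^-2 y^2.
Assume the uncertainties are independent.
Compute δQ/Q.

Let u = r + s = 961. δu = √(δr² + δs²) = √(0.922 + 4220) = 65.0, so δu/u = 0.0676.
Q is then a monomial in u, w, y:
δQ/Q = √((δu/u)² + (-2·δw/w)² + (2·δy/y)²) = √(0.00458 + 0.0308 + 0.0154) = 0.225

0.225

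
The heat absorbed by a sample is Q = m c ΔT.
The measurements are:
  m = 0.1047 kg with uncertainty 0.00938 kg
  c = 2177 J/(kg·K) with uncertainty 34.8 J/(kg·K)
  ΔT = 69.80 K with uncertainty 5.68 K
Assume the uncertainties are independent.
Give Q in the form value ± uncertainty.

15910 ± 1940 J

For a monomial Q ∝ m, c, ΔT, fractional errors add in quadrature:
  (1·δm/m)² = (1×0.0896)² = 0.00803;  (1·δc/c)² = (1×0.0160)² = 0.000256;  (1·δΔT/ΔT)² = (1×0.0814)² = 0.00662
δQ/Q = √(0.0149) = 0.122
Q = 15910 J, so δQ = 0.122 × 15910 = 1940 J.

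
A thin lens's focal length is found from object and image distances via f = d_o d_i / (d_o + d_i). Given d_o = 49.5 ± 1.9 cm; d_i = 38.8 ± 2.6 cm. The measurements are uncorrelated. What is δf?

0.896 cm

∂f/∂d_o = (d_i/(d_o+d_i))² = 0.193;  ∂f/∂d_i = (d_o/(d_o+d_i))² = 0.314
δf = √((∂f/∂d_o · δd_o)² + (∂f/∂d_i · δd_i)²) = √(0.135 + 0.668) = 0.896 cm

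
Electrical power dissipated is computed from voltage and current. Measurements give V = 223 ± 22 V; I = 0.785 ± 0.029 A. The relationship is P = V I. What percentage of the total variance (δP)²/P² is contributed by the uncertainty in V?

87.7%

(δP/P)² = (1·δV/V)² + (1·δI/I)²
  V term: (1×0.0987)² = 0.00973
  I term: (1×0.0369)² = 0.00136
Total = 0.0111. Share from V = 0.00973/0.0111 = 0.877.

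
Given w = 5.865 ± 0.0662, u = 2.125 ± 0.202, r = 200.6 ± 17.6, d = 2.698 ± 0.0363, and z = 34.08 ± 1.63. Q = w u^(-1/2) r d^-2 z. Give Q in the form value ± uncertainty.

Products/powers → add relative errors in quadrature, weighted by exponent:
  (1·δw/w)² = (1×0.0113)² = 0.000127;  (−½·δu/u)² = (-0.5×0.0951)² = 0.00226;  (1·δr/r)² = (1×0.0877)² = 0.00770;  (-2·δd/d)² = (-2×0.0135)² = 0.000724;  (1·δz/z)² = (1×0.0478)² = 0.00229
δQ/Q = √(0.0131) = 0.114
Q = 3779, so δQ = 0.114 × 3779 = 432.

3779 ± 432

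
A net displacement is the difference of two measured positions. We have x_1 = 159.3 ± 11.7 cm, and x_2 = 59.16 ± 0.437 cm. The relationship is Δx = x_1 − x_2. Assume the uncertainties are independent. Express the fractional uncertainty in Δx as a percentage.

11.7%

Δx is a linear combination, so absolute uncertainties add in quadrature:
  (δx_1)² = 137;  (δx_2)² = 0.191
δΔx = √(137) = 11.7 cm
Δx = 100.1 cm, so δΔx/Δx = 11.7/100.1 = 0.117.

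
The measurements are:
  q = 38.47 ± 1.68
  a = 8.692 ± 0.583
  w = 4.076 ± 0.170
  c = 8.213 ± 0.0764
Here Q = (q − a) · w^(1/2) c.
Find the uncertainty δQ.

31.6

Let u = q − a = 29.78. δu = √(δq² + δa²) = √(2.82 + 0.340) = 1.78, so δu/u = 0.0597.
Q is then a monomial in u, w, c:
δQ/Q = √((δu/u)² + (½·δw/w)² + (1·δc/c)²) = √(0.00357 + 0.000435 + 8.65e-05) = 0.0639
Q = 493.8, so δQ = 0.0639 × 493.8 = 31.6.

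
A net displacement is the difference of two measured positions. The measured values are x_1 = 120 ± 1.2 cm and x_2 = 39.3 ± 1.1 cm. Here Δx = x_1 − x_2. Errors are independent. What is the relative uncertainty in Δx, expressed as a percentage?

2.02%

Absolute uncertainties add in quadrature for a linear combination:
  (δx_1)² = 1.44;  (δx_2)² = 1.21
δΔx = √(2.65) = 1.63 cm
Δx = 80.7 cm, so δΔx/Δx = 1.63/80.7 = 0.0202.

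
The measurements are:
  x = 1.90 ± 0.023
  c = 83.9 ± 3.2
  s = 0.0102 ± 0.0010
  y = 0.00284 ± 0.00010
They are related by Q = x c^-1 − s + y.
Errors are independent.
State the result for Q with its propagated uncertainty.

0.0153 ± 0.00135

Let p = x·c^-1 = 0.0226. δp/p = √((1·δx/x)² + (-1·δc/c)²) = √(0.000147 + 0.00145) = 0.0400, so δp = 0.000906.
Q = p − s + y: δQ = √(δp² + δs² + δy²) = √(8.21e-07 + 1e-06 + 1e-08) = 0.00135
Q = 0.0153.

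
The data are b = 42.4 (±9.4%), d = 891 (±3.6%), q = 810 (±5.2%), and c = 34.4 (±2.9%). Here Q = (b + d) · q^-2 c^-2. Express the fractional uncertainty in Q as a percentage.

12.4%

Let u = b + d = 933. δu = √(δb² + δd²) = √(15.9 + 1030) = 32.3, so δu/u = 0.0346.
Q is then a monomial in u, q, c:
δQ/Q = √((δu/u)² + (-2·δq/q)² + (-2·δc/c)²) = √(0.00120 + 0.0108 + 0.00336) = 0.124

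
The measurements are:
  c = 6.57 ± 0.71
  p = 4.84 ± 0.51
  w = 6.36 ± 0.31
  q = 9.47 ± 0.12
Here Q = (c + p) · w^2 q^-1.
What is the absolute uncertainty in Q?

Let u = c + p = 11.4. δu = √(δc² + δp²) = √(0.504 + 0.260) = 0.874, so δu/u = 0.0766.
Q is then a monomial in u, w, q:
δQ/Q = √((δu/u)² + (2·δw/w)² + (-1·δq/q)²) = √(0.00587 + 0.00950 + 0.000161) = 0.125
Q = 48.7, so δQ = 0.125 × 48.7 = 6.07.

6.07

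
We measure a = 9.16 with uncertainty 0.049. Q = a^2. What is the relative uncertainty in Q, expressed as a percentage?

For a monomial Q ∝ a^2, fractional errors add in quadrature:
  (2·δa/a)² = (2×0.00535)² = 0.000114
δQ/Q = √(0.000114) = 0.0107

1.07%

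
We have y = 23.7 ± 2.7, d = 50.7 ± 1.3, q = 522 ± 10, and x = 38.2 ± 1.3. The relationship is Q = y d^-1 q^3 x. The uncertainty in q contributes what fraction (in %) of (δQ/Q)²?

(δQ/Q)² = (1·δy/y)² + (-1·δd/d)² + (3·δq/q)² + (1·δx/x)²
  y term: (1×0.114)² = 0.0130
  d term: (-1×0.0256)² = 0.000657
  q term: (3×0.0192)² = 0.00330
  x term: (1×0.0340)² = 0.00116
Total = 0.0181. Share from q = 0.00330/0.0181 = 0.183.

18.3%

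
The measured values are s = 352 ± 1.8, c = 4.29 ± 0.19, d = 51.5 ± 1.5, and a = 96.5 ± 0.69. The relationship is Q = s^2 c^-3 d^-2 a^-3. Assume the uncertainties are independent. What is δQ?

9.68e-08

Relative error in a monomial: (δQ/Q)² = Σ (nᵢ · δxᵢ/xᵢ)².
  (2·δs/s)² = (2×0.00511)² = 0.000105;  (-3·δc/c)² = (-3×0.0443)² = 0.0177;  (-2·δd/d)² = (-2×0.0291)² = 0.00339;  (-3·δa/a)² = (-3×0.00715)² = 0.000460
δQ/Q = √(0.0216) = 0.147
Q = 6.58e-07, so δQ = 0.147 × 6.58e-07 = 9.68e-08.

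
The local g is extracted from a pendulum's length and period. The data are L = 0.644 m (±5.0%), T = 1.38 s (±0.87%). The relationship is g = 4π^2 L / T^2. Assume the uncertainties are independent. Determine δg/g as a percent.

Since g is a product/quotient, work with relative uncertainties:
  (1·δL/L)² = (1×0.0500)² = 0.00250;  (-2·δT/T)² = (-2×0.00870)² = 0.000303
δg/g = √(0.00280) = 0.0529

5.29%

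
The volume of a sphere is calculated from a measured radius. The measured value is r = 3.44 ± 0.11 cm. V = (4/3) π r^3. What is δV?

Since V is a product/quotient, work with relative uncertainties:
  (3·δr/r)² = (3×0.0320)² = 0.00920
δV/V = √(0.00920) = 0.0959
V = 171 cm^3, so δV = 0.0959 × 171 = 16.4 cm^3.

16.4 cm^3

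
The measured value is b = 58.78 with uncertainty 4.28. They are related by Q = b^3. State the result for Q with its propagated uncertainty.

Q is a product of powers, so relative uncertainties combine in quadrature:
  (3·δb/b)² = (3×0.0728)² = 0.0477
δQ/Q = √(0.0477) = 0.218
Q = 203100, so δQ = 0.218 × 203100 = 44400.

203100 ± 44400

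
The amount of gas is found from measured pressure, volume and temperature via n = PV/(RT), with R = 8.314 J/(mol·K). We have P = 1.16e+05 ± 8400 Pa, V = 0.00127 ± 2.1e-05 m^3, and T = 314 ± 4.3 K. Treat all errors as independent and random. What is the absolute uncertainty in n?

For a monomial n ∝ P, V, T^-1, fractional errors add in quadrature:
  (1·δP/P)² = (1×0.0724)² = 0.00524;  (1·δV/V)² = (1×0.0165)² = 0.000273;  (-1·δT/T)² = (-1×0.0137)² = 0.000188
δn/n = √(0.00570) = 0.0755
n = 0.0564 mol, so δn = 0.0755 × 0.0564 = 0.00426 mol.

0.00426 mol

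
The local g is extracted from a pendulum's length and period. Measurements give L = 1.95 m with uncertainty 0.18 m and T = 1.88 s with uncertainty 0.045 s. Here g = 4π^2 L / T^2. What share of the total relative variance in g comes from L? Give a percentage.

(δg/g)² = (1·δL/L)² + (-2·δT/T)²
  L term: (1×0.0923)² = 0.00852
  T term: (-2×0.0239)² = 0.00229
Total = 0.0108. Share from L = 0.00852/0.0108 = 0.788.

78.8%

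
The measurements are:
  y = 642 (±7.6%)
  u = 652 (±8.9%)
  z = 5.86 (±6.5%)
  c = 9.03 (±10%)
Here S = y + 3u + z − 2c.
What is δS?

181

Each term contributes (cᵢ δxᵢ)² to (δS)²:
  (δy)² = 2380;  (3·δu)² = 30300;  (δz)² = 0.145;  (2·δc)² = 3.26
δS = √(32700) = 181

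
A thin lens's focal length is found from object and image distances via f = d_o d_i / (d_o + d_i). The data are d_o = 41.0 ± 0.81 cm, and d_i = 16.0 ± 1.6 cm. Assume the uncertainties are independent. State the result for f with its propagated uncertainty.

11.5 ± 0.830 cm

∂f/∂d_o = (d_i/(d_o+d_i))² = 0.0788;  ∂f/∂d_i = (d_o/(d_o+d_i))² = 0.517
δf = √((∂f/∂d_o · δd_o)² + (∂f/∂d_i · δd_i)²) = √(0.00407 + 0.685) = 0.830 cm
f = 11.5 cm.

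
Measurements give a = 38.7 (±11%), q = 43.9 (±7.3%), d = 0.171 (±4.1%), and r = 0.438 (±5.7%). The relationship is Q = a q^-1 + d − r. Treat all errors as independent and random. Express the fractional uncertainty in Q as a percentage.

Let p = a·q^-1 = 0.882. δp/p = √((1·δa/a)² + (-1·δq/q)²) = √(0.0121 + 0.00533) = 0.132, so δp = 0.116.
Q = p + d − r: δQ = √(δp² + δd² + δr²) = √(0.0135 + 4.92e-05 + 0.000623) = 0.119
Q = 0.615, so δQ/Q = 0.119/0.615 = 0.194.

19.4%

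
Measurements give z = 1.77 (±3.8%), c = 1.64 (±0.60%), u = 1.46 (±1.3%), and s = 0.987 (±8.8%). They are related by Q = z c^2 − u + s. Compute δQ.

Let p = z·c^2 = 4.76. δp/p = √((1·δz/z)² + (2·δc/c)²) = √(0.00144 + 0.000144) = 0.0398, so δp = 0.190.
Q = p − u + s: δQ = √(δp² + δu² + δs²) = √(0.0360 + 0.000360 + 0.00754) = 0.210

0.210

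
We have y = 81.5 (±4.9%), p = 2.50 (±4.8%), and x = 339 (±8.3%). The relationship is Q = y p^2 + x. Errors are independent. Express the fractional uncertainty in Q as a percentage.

7.27%

Let w = y·p^2 = 509. δw/w = √((1·δy/y)² + (2·δp/p)²) = √(0.00240 + 0.00922) = 0.108, so δw = 54.9.
Q = w + x: δQ = √(δw² + δx²) = √(3010 + 792) = 61.7
Q = 848, so δQ/Q = 61.7/848 = 0.0727.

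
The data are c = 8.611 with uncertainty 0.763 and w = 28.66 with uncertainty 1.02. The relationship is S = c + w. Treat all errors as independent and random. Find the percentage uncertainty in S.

Absolute uncertainties add in quadrature for a linear combination:
  (δc)² = 0.582;  (δw)² = 1.04
δS = √(1.62) = 1.27
S = 37.27, so δS/S = 1.27/37.27 = 0.0342.

3.42%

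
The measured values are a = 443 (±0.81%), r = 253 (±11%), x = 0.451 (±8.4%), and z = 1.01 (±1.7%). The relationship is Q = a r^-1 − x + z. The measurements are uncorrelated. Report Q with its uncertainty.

Let p = a·r^-1 = 1.75. δp/p = √((1·δa/a)² + (-1·δr/r)²) = √(6.56e-05 + 0.0121) = 0.110, so δp = 0.193.
Q = p − x + z: δQ = √(δp² + δx² + δz²) = √(0.0373 + 0.00144 + 0.000295) = 0.198
Q = 2.31.

2.31 ± 0.198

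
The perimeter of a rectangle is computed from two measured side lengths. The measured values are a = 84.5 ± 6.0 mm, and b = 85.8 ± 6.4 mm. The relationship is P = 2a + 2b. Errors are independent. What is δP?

P is a linear combination, so absolute uncertainties add in quadrature:
  (2·δa)² = 144;  (2·δb)² = 164
δP = √(308) = 17.5 mm

17.5 mm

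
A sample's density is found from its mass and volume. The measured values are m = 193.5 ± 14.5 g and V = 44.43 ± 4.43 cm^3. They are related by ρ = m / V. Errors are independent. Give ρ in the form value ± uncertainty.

For a monomial ρ ∝ m, V^-1, fractional errors add in quadrature:
  (1·δm/m)² = (1×0.0749)² = 0.00562;  (-1·δV/V)² = (-1×0.0997)² = 0.00994
δρ/ρ = √(0.0156) = 0.125
ρ = 4.355 g/cm^3, so δρ = 0.125 × 4.355 = 0.543 g/cm^3.

4.355 ± 0.543 g/cm^3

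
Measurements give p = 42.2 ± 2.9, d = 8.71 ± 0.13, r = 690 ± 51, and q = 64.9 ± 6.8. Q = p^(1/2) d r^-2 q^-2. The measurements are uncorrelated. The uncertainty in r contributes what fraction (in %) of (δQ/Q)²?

(δQ/Q)² = (½·δp/p)² + (1·δd/d)² + (-2·δr/r)² + (-2·δq/q)²
  p term: (0.5×0.0687)² = 0.00118
  d term: (1×0.0149)² = 0.000223
  r term: (-2×0.0739)² = 0.0219
  q term: (-2×0.105)² = 0.0439
Total = 0.0672. Share from r = 0.0219/0.0672 = 0.325.

32.5%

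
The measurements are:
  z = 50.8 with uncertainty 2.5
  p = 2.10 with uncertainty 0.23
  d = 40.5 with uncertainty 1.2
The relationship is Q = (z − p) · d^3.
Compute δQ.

3.32e+05

Let u = z − p = 48.7. δu = √(δz² + δp²) = √(6.25 + 0.0529) = 2.51, so δu/u = 0.0516.
Q is then a monomial in u, d:
δQ/Q = √((δu/u)² + (3·δd/d)²) = √(0.00266 + 0.00790) = 0.103
Q = 3.24e+06, so δQ = 0.103 × 3.24e+06 = 3.32e+05.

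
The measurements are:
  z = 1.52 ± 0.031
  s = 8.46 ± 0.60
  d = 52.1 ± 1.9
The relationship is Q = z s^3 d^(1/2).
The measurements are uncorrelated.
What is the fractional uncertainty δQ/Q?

0.215

For a monomial Q ∝ z, s^3, d^(1/2), fractional errors add in quadrature:
  (1·δz/z)² = (1×0.0204)² = 0.000416;  (3·δs/s)² = (3×0.0709)² = 0.0453;  (½·δd/d)² = (0.5×0.0365)² = 0.000332
δQ/Q = √(0.0460) = 0.215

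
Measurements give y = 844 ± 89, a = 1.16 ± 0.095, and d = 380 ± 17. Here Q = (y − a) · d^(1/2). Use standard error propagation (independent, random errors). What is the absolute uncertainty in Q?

Let u = y − a = 843. δu = √(δy² + δa²) = √(7920 + 0.00903) = 89.0, so δu/u = 0.106.
Q is then a monomial in u, d:
δQ/Q = √((δu/u)² + (½·δd/d)²) = √(0.0112 + 0.000500) = 0.108
Q = 16400, so δQ = 0.108 × 16400 = 1770.

1770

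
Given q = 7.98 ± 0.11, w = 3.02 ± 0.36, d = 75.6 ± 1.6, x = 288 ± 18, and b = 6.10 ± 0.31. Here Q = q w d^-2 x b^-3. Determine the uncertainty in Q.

Since Q is a product/quotient, work with relative uncertainties:
  (1·δq/q)² = (1×0.0138)² = 0.000190;  (1·δw/w)² = (1×0.119)² = 0.0142;  (-2·δd/d)² = (-2×0.0212)² = 0.00179;  (1·δx/x)² = (1×0.0625)² = 0.00391;  (-3·δb/b)² = (-3×0.0508)² = 0.0232
δQ/Q = √(0.0433) = 0.208
Q = 0.00535, so δQ = 0.208 × 0.00535 = 0.00111.

0.00111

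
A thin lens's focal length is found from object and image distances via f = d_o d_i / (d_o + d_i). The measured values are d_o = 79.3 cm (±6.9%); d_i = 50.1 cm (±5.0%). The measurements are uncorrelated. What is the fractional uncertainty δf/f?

0.0407

∂f/∂d_o = (d_i/(d_o+d_i))² = 0.150;  ∂f/∂d_i = (d_o/(d_o+d_i))² = 0.376
δf = √((∂f/∂d_o · δd_o)² + (∂f/∂d_i · δd_i)²) = √(0.673 + 0.885) = 1.25 cm
f = 30.7 cm, so δf/f = 1.25/30.7 = 0.0407.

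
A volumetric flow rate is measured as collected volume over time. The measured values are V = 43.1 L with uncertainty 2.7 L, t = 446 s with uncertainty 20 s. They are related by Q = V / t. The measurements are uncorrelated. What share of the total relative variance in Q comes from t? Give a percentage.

33.9%

(δQ/Q)² = (1·δV/V)² + (-1·δt/t)²
  V term: (1×0.0626)² = 0.00392
  t term: (-1×0.0448)² = 0.00201
Total = 0.00594. Share from t = 0.00201/0.00594 = 0.339.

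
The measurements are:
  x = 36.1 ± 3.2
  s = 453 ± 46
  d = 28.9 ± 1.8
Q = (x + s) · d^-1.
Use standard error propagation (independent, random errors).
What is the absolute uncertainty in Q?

Let u = x + s = 489. δu = √(δx² + δs²) = √(10.2 + 2120) = 46.1, so δu/u = 0.0943.
Q is then a monomial in u, d:
δQ/Q = √((δu/u)² + (-1·δd/d)²) = √(0.00889 + 0.00388) = 0.113
Q = 16.9, so δQ = 0.113 × 16.9 = 1.91.

1.91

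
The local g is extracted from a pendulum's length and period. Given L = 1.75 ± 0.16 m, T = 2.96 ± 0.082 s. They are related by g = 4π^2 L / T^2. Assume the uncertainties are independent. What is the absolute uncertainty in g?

Relative error in a monomial: (δg/g)² = Σ (nᵢ · δxᵢ/xᵢ)².
  (1·δL/L)² = (1×0.0914)² = 0.00836;  (-2·δT/T)² = (-2×0.0277)² = 0.00307
δg/g = √(0.0114) = 0.107
g = 7.89 m/s^2, so δg = 0.107 × 7.89 = 0.843 m/s^2.

0.843 m/s^2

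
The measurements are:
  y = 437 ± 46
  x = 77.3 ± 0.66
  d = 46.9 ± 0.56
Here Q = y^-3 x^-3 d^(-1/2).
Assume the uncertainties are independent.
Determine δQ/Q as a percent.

Each factor contributes (exponent × relative error)² to (δQ/Q)²:
  (-3·δy/y)² = (-3×0.105)² = 0.0997;  (-3·δx/x)² = (-3×0.00854)² = 0.000656;  (−½·δd/d)² = (-0.5×0.0119)² = 3.56e-05
δQ/Q = √(0.100) = 0.317

31.7%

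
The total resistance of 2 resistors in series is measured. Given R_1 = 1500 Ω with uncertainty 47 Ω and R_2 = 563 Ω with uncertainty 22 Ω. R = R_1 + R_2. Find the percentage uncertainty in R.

2.52%

For a sum/difference, combine absolute errors in quadrature:
  (δR_1)² = 2210;  (δR_2)² = 484
δR = √(2690) = 51.9 Ω
R = 2060 Ω, so δR/R = 51.9/2060 = 0.0252.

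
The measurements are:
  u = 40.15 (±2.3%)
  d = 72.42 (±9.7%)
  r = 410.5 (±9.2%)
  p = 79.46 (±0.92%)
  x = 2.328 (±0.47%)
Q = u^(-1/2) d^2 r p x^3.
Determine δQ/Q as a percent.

21.6%

For a monomial Q ∝ u^(-1/2), d^2, r, p, x^3, fractional errors add in quadrature:
  (−½·δu/u)² = (-0.5×0.0230)² = 0.000132;  (2·δd/d)² = (2×0.0970)² = 0.0376;  (1·δr/r)² = (1×0.0920)² = 0.00846;  (1·δp/p)² = (1×0.00920)² = 8.46e-05;  (3·δx/x)² = (3×0.00470)² = 0.000199
δQ/Q = √(0.0465) = 0.216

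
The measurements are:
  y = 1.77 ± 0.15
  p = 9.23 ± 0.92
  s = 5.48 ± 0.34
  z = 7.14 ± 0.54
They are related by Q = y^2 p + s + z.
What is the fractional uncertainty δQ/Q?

0.138

Let w = y^2·p = 28.9. δw/w = √((2·δy/y)² + (1·δp/p)²) = √(0.0287 + 0.00994) = 0.197, so δw = 5.69.
Q = w + s + z: δQ = √(δw² + δs² + δz²) = √(32.3 + 0.116 + 0.292) = 5.72
Q = 41.5, so δQ/Q = 5.72/41.5 = 0.138.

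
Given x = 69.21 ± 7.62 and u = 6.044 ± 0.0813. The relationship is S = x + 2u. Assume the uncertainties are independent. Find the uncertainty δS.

Each term contributes (cᵢ δxᵢ)² to (δS)²:
  (δx)² = 58.1;  (2·δu)² = 0.0264
δS = √(58.1) = 7.62

7.62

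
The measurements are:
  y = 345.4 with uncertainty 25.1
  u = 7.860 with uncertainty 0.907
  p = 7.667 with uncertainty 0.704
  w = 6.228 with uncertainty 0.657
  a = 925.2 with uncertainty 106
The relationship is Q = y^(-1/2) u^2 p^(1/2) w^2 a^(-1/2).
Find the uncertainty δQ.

Each factor contributes (exponent × relative error)² to (δQ/Q)²:
  (−½·δy/y)² = (-0.5×0.0727)² = 0.00132;  (2·δu/u)² = (2×0.115)² = 0.0533;  (½·δp/p)² = (0.5×0.0918)² = 0.00211;  (2·δw/w)² = (2×0.105)² = 0.0445;  (−½·δa/a)² = (-0.5×0.115)² = 0.00328
δQ/Q = √(0.104) = 0.323
Q = 11.74, so δQ = 0.323 × 11.74 = 3.79.

3.79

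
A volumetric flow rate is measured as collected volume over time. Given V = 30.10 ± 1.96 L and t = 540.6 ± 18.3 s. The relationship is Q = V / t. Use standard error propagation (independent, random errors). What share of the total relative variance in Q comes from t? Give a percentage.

(δQ/Q)² = (1·δV/V)² + (-1·δt/t)²
  V term: (1×0.0651)² = 0.00424
  t term: (-1×0.0339)² = 0.00115
Total = 0.00539. Share from t = 0.00115/0.00539 = 0.213.

21.3%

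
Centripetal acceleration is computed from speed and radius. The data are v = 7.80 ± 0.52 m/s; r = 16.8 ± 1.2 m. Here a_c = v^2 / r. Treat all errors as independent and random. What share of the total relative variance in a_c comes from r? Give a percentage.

22.3%

(δa_c/a_c)² = (2·δv/v)² + (-1·δr/r)²
  v term: (2×0.0667)² = 0.0178
  r term: (-1×0.0714)² = 0.00510
Total = 0.0229. Share from r = 0.00510/0.0229 = 0.223.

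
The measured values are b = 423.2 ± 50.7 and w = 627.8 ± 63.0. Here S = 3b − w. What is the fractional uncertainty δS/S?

Sums and differences: (δS)² = Σ (cᵢ δxᵢ)².
  (3·δb)² = 23100;  (δw)² = 3970
δS = √(27100) = 165
S = 641.8, so δS/S = 165/641.8 = 0.257.

0.257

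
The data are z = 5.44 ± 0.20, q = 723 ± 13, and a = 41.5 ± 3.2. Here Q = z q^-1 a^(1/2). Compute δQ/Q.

0.0562

Since Q is a product/quotient, work with relative uncertainties:
  (1·δz/z)² = (1×0.0368)² = 0.00135;  (-1·δq/q)² = (-1×0.0180)² = 0.000323;  (½·δa/a)² = (0.5×0.0771)² = 0.00149
δQ/Q = √(0.00316) = 0.0562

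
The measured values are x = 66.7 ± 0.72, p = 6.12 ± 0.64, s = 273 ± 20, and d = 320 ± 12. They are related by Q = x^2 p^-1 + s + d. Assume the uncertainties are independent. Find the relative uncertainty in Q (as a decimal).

0.0614

Let w = x^2·p^-1 = 727. δw/w = √((2·δx/x)² + (-1·δp/p)²) = √(0.000466 + 0.0109) = 0.107, so δw = 77.6.
Q = w + s + d: δQ = √(δw² + δs² + δd²) = √(6030 + 400 + 144) = 81.1
Q = 1320, so δQ/Q = 81.1/1320 = 0.0614.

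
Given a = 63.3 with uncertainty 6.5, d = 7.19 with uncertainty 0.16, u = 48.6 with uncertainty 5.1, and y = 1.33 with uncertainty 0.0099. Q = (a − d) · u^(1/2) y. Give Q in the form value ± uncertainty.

520 ± 66.3

Let w = a − d = 56.1. δw = √(δa² + δd²) = √(42.2 + 0.0256) = 6.50, so δw/w = 0.116.
Q is then a monomial in w, u, y:
δQ/Q = √((δw/w)² + (½·δu/u)² + (1·δy/y)²) = √(0.0134 + 0.00275 + 5.54e-05) = 0.127
Q = 520, so δQ = 0.127 × 520 = 66.3.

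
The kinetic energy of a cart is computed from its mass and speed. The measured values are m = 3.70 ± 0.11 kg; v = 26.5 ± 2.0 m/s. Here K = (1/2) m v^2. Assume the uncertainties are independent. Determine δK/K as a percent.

15.4%

Relative error in a monomial: (δK/K)² = Σ (nᵢ · δxᵢ/xᵢ)².
  (1·δm/m)² = (1×0.0297)² = 0.000884;  (2·δv/v)² = (2×0.0755)² = 0.0228
δK/K = √(0.0237) = 0.154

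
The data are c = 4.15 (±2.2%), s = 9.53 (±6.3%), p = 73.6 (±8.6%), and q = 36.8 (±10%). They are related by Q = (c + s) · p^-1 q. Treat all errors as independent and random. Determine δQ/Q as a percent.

Let u = c + s = 13.7. δu = √(δc² + δs²) = √(0.00834 + 0.360) = 0.607, so δu/u = 0.0444.
Q is then a monomial in u, p, q:
δQ/Q = √((δu/u)² + (-1·δp/p)² + (1·δq/q)²) = √(0.00197 + 0.00740 + 0.0100) = 0.139

13.9%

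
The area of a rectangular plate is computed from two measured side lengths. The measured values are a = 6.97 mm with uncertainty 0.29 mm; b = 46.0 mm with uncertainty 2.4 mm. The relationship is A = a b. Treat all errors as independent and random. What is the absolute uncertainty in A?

Since A is a product/quotient, work with relative uncertainties:
  (1·δa/a)² = (1×0.0416)² = 0.00173;  (1·δb/b)² = (1×0.0522)² = 0.00272
δA/A = √(0.00445) = 0.0667
A = 321 mm^2, so δA = 0.0667 × 321 = 21.4 mm^2.

21.4 mm^2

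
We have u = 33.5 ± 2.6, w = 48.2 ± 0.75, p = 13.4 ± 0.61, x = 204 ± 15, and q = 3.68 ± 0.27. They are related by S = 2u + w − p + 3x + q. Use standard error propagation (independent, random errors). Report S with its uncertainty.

717 ± 45.3

S is a linear combination, so absolute uncertainties add in quadrature:
  (2·δu)² = 27.0;  (δw)² = 0.562;  (δp)² = 0.372;  (3·δx)² = 2020;  (δq)² = 0.0729
δS = √(2050) = 45.3
S = 717.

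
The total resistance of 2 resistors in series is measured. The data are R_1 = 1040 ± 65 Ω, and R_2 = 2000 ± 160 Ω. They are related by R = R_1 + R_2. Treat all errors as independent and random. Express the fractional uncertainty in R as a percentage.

R is a linear combination, so absolute uncertainties add in quadrature:
  (δR_1)² = 4220;  (δR_2)² = 25600
δR = √(29800) = 173 Ω
R = 3040 Ω, so δR/R = 173/3040 = 0.0568.

5.68%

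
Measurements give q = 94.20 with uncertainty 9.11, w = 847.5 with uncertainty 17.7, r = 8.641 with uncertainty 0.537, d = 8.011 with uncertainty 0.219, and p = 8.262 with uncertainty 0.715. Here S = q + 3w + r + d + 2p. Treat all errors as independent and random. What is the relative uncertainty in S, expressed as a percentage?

2.02%

Sums and differences: (δS)² = Σ (cᵢ δxᵢ)².
  (δq)² = 83.0;  (3·δw)² = 2820;  (δr)² = 0.288;  (δd)² = 0.0480;  (2·δp)² = 2.04
δS = √(2900) = 53.9
S = 2670, so δS/S = 53.9/2670 = 0.0202.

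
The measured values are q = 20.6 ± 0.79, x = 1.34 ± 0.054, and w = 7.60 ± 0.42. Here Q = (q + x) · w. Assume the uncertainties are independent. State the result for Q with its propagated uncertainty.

Let u = q + x = 21.9. δu = √(δq² + δx²) = √(0.624 + 0.00292) = 0.792, so δu/u = 0.0361.
Q is then a monomial in u, w:
δQ/Q = √((δu/u)² + (1·δw/w)²) = √(0.00130 + 0.00305) = 0.0660
Q = 167, so δQ = 0.0660 × 167 = 11.0.

167 ± 11.0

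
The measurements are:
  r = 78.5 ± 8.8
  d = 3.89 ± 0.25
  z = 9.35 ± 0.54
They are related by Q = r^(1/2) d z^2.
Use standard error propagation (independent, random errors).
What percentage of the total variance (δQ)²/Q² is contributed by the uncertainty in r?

15.2%

(δQ/Q)² = (½·δr/r)² + (1·δd/d)² + (2·δz/z)²
  r term: (0.5×0.112)² = 0.00314
  d term: (1×0.0643)² = 0.00413
  z term: (2×0.0578)² = 0.0133
Total = 0.0206. Share from r = 0.00314/0.0206 = 0.152.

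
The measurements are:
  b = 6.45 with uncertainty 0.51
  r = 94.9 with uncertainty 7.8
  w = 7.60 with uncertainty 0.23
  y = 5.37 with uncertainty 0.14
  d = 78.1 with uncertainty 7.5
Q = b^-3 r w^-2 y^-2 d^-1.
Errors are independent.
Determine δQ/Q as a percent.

28.0%

Products/powers → add relative errors in quadrature, weighted by exponent:
  (-3·δb/b)² = (-3×0.0791)² = 0.0563;  (1·δr/r)² = (1×0.0822)² = 0.00676;  (-2·δw/w)² = (-2×0.0303)² = 0.00366;  (-2·δy/y)² = (-2×0.0261)² = 0.00272;  (-1·δd/d)² = (-1×0.0960)² = 0.00922
δQ/Q = √(0.0786) = 0.280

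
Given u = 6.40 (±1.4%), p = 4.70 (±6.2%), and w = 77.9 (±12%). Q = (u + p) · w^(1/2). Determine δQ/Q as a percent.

6.60%

Let h = u + p = 11.1. δh = √(δu² + δp²) = √(0.00803 + 0.0849) = 0.305, so δh/h = 0.0275.
Q is then a monomial in h, w:
δQ/Q = √((δh/h)² + (½·δw/w)²) = √(0.000754 + 0.00360) = 0.0660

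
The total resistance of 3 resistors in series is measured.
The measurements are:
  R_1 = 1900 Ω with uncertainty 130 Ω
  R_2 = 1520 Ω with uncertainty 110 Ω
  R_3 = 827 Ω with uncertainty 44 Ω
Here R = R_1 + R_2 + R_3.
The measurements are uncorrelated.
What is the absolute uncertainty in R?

Each term contributes (cᵢ δxᵢ)² to (δR)²:
  (δR_1)² = 16900;  (δR_2)² = 12100;  (δR_3)² = 1940
δR = √(30900) = 176 Ω

176 Ω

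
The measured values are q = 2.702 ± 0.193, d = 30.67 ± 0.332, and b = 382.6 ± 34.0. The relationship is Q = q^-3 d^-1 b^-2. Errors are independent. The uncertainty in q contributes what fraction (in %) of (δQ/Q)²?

59.2%

(δQ/Q)² = (-3·δq/q)² + (-1·δd/d)² + (-2·δb/b)²
  q term: (-3×0.0714)² = 0.0459
  d term: (-1×0.0108)² = 0.000117
  b term: (-2×0.0889)² = 0.0316
Total = 0.0776. Share from q = 0.0459/0.0776 = 0.592.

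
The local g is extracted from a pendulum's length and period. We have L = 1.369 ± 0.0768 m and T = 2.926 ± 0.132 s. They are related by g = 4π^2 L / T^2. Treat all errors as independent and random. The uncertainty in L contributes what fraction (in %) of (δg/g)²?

27.9%

(δg/g)² = (1·δL/L)² + (-2·δT/T)²
  L term: (1×0.0561)² = 0.00315
  T term: (-2×0.0451)² = 0.00814
Total = 0.0113. Share from L = 0.00315/0.0113 = 0.279.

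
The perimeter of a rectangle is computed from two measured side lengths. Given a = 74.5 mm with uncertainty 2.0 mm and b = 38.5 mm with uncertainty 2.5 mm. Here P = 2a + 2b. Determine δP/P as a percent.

2.83%

For a sum/difference, combine absolute errors in quadrature:
  (2·δa)² = 16.0;  (2·δb)² = 25.0
δP = √(41.0) = 6.40 mm
P = 226 mm, so δP/P = 6.40/226 = 0.0283.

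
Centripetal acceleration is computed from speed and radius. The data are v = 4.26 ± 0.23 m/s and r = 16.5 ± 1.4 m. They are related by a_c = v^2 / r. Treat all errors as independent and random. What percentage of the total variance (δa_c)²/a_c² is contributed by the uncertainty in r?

(δa_c/a_c)² = (2·δv/v)² + (-1·δr/r)²
  v term: (2×0.0540)² = 0.0117
  r term: (-1×0.0848)² = 0.00720
Total = 0.0189. Share from r = 0.00720/0.0189 = 0.382.

38.2%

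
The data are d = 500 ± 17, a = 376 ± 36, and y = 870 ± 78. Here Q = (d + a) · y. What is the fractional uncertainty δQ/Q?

Let u = d + a = 876. δu = √(δd² + δa²) = √(289 + 1300) = 39.8, so δu/u = 0.0454.
Q is then a monomial in u, y:
δQ/Q = √((δu/u)² + (1·δy/y)²) = √(0.00207 + 0.00804) = 0.101

0.101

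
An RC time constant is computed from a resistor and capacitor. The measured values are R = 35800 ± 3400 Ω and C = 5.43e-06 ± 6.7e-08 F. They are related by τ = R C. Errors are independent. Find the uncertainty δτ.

Each factor contributes (exponent × relative error)² to (δτ/τ)²:
  (1·δR/R)² = (1×0.0950)² = 0.00902;  (1·δC/C)² = (1×0.0123)² = 0.000152
δτ/τ = √(0.00917) = 0.0958
τ = 0.194 s, so δτ = 0.0958 × 0.194 = 0.0186 s.

0.0186 s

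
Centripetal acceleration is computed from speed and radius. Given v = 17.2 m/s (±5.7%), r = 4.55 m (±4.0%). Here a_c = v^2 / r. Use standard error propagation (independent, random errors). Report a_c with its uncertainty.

Each factor contributes (exponent × relative error)² to (δa_c/a_c)²:
  (2·δv/v)² = (2×0.0570)² = 0.0130;  (-1·δr/r)² = (-1×0.0400)² = 0.00160
δa_c/a_c = √(0.0146) = 0.121
a_c = 65.0 m/s^2, so δa_c = 0.121 × 65.0 = 7.86 m/s^2.

65.0 ± 7.86 m/s^2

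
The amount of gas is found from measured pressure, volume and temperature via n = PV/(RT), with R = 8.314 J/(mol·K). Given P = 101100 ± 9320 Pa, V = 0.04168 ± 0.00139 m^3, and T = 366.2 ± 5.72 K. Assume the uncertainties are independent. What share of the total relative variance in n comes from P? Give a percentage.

86.2%

(δn/n)² = (1·δP/P)² + (1·δV/V)² + (-1·δT/T)²
  P term: (1×0.0922)² = 0.00850
  V term: (1×0.0333)² = 0.00111
  T term: (-1×0.0156)² = 0.000244
Total = 0.00985. Share from P = 0.00850/0.00985 = 0.862.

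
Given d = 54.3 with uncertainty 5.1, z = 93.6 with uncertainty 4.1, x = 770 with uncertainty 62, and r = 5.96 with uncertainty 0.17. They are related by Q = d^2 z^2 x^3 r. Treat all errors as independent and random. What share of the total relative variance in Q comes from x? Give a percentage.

(δQ/Q)² = (2·δd/d)² + (2·δz/z)² + (3·δx/x)² + (1·δr/r)²
  d term: (2×0.0939)² = 0.0353
  z term: (2×0.0438)² = 0.00767
  x term: (3×0.0805)² = 0.0584
  r term: (1×0.0285)² = 0.000814
Total = 0.102. Share from x = 0.0584/0.102 = 0.571.

57.1%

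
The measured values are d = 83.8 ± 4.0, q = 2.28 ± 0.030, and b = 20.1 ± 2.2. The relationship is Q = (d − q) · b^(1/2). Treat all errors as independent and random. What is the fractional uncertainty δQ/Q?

0.0735

Let u = d − q = 81.5. δu = √(δd² + δq²) = √(16.0 + 0.000900) = 4.00, so δu/u = 0.0491.
Q is then a monomial in u, b:
δQ/Q = √((δu/u)² + (½·δb/b)²) = √(0.00241 + 0.00299) = 0.0735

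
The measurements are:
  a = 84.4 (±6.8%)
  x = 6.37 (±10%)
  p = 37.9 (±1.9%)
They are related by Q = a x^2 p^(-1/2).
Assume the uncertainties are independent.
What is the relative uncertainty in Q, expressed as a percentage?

21.1%

Since Q is a product/quotient, work with relative uncertainties:
  (1·δa/a)² = (1×0.0680)² = 0.00462;  (2·δx/x)² = (2×0.100)² = 0.0400;  (−½·δp/p)² = (-0.5×0.0190)² = 9.02e-05
δQ/Q = √(0.0447) = 0.211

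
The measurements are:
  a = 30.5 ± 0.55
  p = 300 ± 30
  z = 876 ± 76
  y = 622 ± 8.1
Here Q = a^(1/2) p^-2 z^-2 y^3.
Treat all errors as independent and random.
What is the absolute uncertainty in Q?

0.00515

Q is a product of powers, so relative uncertainties combine in quadrature:
  (½·δa/a)² = (0.5×0.0180)² = 8.13e-05;  (-2·δp/p)² = (-2×0.100)² = 0.0400;  (-2·δz/z)² = (-2×0.0868)² = 0.0301;  (3·δy/y)² = (3×0.0130)² = 0.00153
δQ/Q = √(0.0717) = 0.268
Q = 0.0192, so δQ = 0.268 × 0.0192 = 0.00515.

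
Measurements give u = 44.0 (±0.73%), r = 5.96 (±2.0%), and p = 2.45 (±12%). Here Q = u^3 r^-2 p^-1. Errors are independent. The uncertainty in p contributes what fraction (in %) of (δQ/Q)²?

87.4%

(δQ/Q)² = (3·δu/u)² + (-2·δr/r)² + (-1·δp/p)²
  u term: (3×0.00730)² = 0.000480
  r term: (-2×0.0200)² = 0.00160
  p term: (-1×0.120)² = 0.0144
Total = 0.0165. Share from p = 0.0144/0.0165 = 0.874.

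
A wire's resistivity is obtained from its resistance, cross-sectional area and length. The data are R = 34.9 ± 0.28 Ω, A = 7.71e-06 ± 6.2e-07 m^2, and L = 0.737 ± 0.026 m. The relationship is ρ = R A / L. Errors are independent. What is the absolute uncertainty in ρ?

Products/powers → add relative errors in quadrature, weighted by exponent:
  (1·δR/R)² = (1×0.00802)² = 6.44e-05;  (1·δA/A)² = (1×0.0804)² = 0.00647;  (-1·δL/L)² = (-1×0.0353)² = 0.00124
δρ/ρ = √(0.00778) = 0.0882
ρ = 0.000365 Ω·m, so δρ = 0.0882 × 0.000365 = 3.22e-05 Ω·m.

3.22e-05 Ω·m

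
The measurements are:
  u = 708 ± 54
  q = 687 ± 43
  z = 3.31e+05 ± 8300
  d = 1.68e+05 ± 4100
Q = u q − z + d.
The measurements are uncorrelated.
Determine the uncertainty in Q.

48900

Let p = u·q = 4.86e+05. δp/p = √((1·δu/u)² + (1·δq/q)²) = √(0.00582 + 0.00392) = 0.0987, so δp = 48000.
Q = p − z + d: δQ = √(δp² + δz² + δd²) = √(2.3e+09 + 6.89e+07 + 1.68e+07) = 48900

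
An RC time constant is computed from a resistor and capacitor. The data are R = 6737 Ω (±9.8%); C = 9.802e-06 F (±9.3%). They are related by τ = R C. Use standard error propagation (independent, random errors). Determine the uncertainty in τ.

Each factor contributes (exponent × relative error)² to (δτ/τ)²:
  (1·δR/R)² = (1×0.0980)² = 0.00960;  (1·δC/C)² = (1×0.0930)² = 0.00865
δτ/τ = √(0.0183) = 0.135
τ = 0.06604 s, so δτ = 0.135 × 0.06604 = 0.00892 s.

0.00892 s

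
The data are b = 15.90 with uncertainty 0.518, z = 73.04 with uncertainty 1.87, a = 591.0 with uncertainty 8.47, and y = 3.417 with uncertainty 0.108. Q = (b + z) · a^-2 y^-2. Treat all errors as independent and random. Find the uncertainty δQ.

1.59e-06

Let u = b + z = 88.94. δu = √(δb² + δz²) = √(0.268 + 3.50) = 1.94, so δu/u = 0.0218.
Q is then a monomial in u, a, y:
δQ/Q = √((δu/u)² + (-2·δa/a)² + (-2·δy/y)²) = √(0.000476 + 0.000822 + 0.00400) = 0.0728
Q = 2.181e-05, so δQ = 0.0728 × 2.181e-05 = 1.59e-06.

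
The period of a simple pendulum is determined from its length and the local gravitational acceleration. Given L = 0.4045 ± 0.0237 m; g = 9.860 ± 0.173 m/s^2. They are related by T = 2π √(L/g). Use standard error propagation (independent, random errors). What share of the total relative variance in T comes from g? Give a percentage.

(δT/T)² = (½·δL/L)² + (−½·δg/g)²
  L term: (0.5×0.0586)² = 0.000858
  g term: (-0.5×0.0175)² = 7.7e-05
Total = 0.000935. Share from g = 7.7e-05/0.000935 = 0.0823.

8.23%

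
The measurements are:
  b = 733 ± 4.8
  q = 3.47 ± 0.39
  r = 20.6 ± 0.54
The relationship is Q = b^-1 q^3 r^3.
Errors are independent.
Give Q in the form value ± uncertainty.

Q is a product of powers, so relative uncertainties combine in quadrature:
  (-1·δb/b)² = (-1×0.00655)² = 4.29e-05;  (3·δq/q)² = (3×0.112)² = 0.114;  (3·δr/r)² = (3×0.0262)² = 0.00618
δQ/Q = √(0.120) = 0.346
Q = 498, so δQ = 0.346 × 498 = 173.

498 ± 173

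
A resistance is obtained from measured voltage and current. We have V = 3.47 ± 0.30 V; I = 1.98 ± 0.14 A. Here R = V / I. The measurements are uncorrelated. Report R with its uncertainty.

Each factor contributes (exponent × relative error)² to (δR/R)²:
  (1·δV/V)² = (1×0.0865)² = 0.00747;  (-1·δI/I)² = (-1×0.0707)² = 0.00500
δR/R = √(0.0125) = 0.112
R = 1.75 Ω, so δR = 0.112 × 1.75 = 0.196 Ω.

1.75 ± 0.196 Ω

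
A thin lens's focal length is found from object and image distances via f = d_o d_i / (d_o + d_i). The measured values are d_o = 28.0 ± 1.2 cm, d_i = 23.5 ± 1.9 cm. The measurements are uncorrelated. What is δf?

0.615 cm

∂f/∂d_o = (d_i/(d_o+d_i))² = 0.208;  ∂f/∂d_i = (d_o/(d_o+d_i))² = 0.296
δf = √((∂f/∂d_o · δd_o)² + (∂f/∂d_i · δd_i)²) = √(0.0624 + 0.315) = 0.615 cm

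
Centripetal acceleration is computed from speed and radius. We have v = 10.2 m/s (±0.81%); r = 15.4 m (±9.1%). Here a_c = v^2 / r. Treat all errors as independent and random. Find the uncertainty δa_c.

0.624 m/s^2

Relative error in a monomial: (δa_c/a_c)² = Σ (nᵢ · δxᵢ/xᵢ)².
  (2·δv/v)² = (2×0.00810)² = 0.000262;  (-1·δr/r)² = (-1×0.0910)² = 0.00828
δa_c/a_c = √(0.00854) = 0.0924
a_c = 6.76 m/s^2, so δa_c = 0.0924 × 6.76 = 0.624 m/s^2.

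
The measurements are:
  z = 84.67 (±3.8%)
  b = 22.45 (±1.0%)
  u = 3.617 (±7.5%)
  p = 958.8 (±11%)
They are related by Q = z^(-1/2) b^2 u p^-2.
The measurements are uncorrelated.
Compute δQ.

5.04e-05

Each factor contributes (exponent × relative error)² to (δQ/Q)²:
  (−½·δz/z)² = (-0.5×0.0380)² = 0.000361;  (2·δb/b)² = (2×0.0100)² = 0.000400;  (1·δu/u)² = (1×0.0750)² = 0.00562;  (-2·δp/p)² = (-2×0.110)² = 0.0484
δQ/Q = √(0.0548) = 0.234
Q = 0.0002155, so δQ = 0.234 × 0.0002155 = 5.04e-05.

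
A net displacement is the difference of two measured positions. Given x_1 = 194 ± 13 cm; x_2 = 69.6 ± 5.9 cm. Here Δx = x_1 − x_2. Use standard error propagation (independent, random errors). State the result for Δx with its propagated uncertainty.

124 ± 14.3 cm

Δx is a linear combination, so absolute uncertainties add in quadrature:
  (δx_1)² = 169;  (δx_2)² = 34.8
δΔx = √(204) = 14.3 cm
Δx = 124 cm.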